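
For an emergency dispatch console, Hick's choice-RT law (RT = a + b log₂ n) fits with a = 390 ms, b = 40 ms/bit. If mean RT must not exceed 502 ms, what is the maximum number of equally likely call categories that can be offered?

6

Set 390 + 40·log₂ n ≤ 502 → log₂ n ≤ (502 − 390)/40 = 2.8000.
So n ≤ 2^2.8000 = 6.964; the largest integer n is 6.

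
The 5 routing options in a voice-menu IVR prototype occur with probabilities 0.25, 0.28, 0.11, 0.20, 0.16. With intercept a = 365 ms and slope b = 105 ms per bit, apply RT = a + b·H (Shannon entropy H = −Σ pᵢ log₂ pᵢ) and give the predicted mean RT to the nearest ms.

H = 0.25·log₂(1/0.25) + 0.28·log₂(1/0.28) + 0.11·log₂(1/0.11) + 0.20·log₂(1/0.20) + 0.16·log₂(1/0.16) = 2.2519 bits.
RT = 365 + 105 × 2.2519 = 601.45 ms.

601 ms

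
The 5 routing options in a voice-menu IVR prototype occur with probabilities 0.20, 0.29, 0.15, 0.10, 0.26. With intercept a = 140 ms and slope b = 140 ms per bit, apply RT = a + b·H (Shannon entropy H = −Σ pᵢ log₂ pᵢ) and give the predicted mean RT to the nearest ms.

H = 0.20·log₂(1/0.20) + 0.29·log₂(1/0.29) + 0.15·log₂(1/0.15) + 0.10·log₂(1/0.10) + 0.26·log₂(1/0.26) = 2.2303 bits.
RT = 140 + 140 × 2.2303 = 452.24 ms.

452 ms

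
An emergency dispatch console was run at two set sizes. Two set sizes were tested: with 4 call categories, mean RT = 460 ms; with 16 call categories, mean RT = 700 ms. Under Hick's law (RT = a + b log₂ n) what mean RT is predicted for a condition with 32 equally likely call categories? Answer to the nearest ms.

Solve the two-equation system in a and b:
  b = (700 − 460) / (log₂ 16 − log₂ 4) = 240 / (4 − 2) = 120 ms/bit
  a = 460 − 120 × 2 = 220 ms
Then RT(32) = 220 + 120 × log₂ 32 = 220 + 120 × 5 ≈ 820.000 ms.

820 ms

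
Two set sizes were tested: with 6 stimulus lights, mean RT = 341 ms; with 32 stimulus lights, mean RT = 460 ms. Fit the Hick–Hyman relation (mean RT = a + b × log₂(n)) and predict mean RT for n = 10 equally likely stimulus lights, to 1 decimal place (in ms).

377.3 ms

Fit slope and intercept:
  b = (460 − 341) / (log₂ 32 − log₂ 6) = 119 / (5 − 2.5850) = 49.275 ms/bit
  a = 341 − 49.275 × 2.5850 = 213.627 ms
Then RT(10) = 213.627 + 49.275 × log₂ 10 = 213.627 + 49.275 × 3.3219 ≈ 377.314 ms.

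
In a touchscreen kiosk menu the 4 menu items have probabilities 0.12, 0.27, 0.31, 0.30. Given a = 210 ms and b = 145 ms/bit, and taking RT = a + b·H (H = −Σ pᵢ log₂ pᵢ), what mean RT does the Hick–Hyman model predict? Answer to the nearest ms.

489 ms

Entropy contributions −pᵢ log₂ pᵢ: 0.3671, 0.5100, 0.5238, 0.5211; sum H = 1.9220 bits.
RT = a + bH = 210 + 145·1.9220 = 488.69 ms.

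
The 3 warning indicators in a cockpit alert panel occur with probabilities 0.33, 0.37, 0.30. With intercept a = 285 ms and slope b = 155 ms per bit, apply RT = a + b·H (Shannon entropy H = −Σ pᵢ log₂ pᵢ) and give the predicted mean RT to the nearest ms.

H = 0.33·log₂(1/0.33) + 0.37·log₂(1/0.37) + 0.30·log₂(1/0.30) = 1.5796 bits.
RT = 285 + 155 × 1.5796 = 529.84 ms.

530 ms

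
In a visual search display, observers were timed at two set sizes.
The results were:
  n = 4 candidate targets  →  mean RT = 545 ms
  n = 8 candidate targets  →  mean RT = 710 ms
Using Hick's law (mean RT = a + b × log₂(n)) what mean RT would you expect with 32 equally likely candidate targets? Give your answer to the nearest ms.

1040 ms

RT is linear in log₂ n, so two points fix the line:
  b = (710 − 545) / (log₂ 8 − log₂ 4) = 165 / (3 − 2) = 165 ms/bit
  a = 545 − 165 × 2 = 215 ms
Then RT(32) = 215 + 165 × log₂ 32 = 215 + 165 × 5 ≈ 1040.000 ms.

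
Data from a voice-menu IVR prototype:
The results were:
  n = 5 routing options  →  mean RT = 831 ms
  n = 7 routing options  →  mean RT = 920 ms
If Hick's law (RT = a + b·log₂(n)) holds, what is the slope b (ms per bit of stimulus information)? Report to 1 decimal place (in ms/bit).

Slope: b = (920 − 831) / (log₂ 7 − log₂ 5) = 89/0.4854 = 183.344 ms/bit.

183.3 ms/bit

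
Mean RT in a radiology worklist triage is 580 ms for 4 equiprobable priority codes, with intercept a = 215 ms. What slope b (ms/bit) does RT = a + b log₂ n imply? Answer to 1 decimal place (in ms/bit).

182.5 ms/bit

b = (580 − 215) / log₂(4) = 365 / 2 = 182.500 ms/bit.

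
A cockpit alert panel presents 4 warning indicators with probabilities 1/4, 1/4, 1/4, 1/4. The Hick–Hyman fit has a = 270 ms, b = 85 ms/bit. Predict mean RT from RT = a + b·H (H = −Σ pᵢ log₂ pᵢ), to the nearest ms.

440 ms

Each term −pᵢ log₂ pᵢ: 0.25·2 + 0.25·2 + 0.25·2 + 0.25·2; summed, H = 2.000 bits.
Mean RT = a + bH = 270 + 85·2.000 = 440.00 ms.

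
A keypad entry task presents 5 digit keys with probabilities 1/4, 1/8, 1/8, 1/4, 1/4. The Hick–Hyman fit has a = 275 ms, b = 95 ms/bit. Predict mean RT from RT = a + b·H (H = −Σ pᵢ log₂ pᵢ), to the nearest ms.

H = −Σ pᵢ log₂ pᵢ = 0.25·2 + 0.125·3 + 0.125·3 + 0.25·2 + 0.25·2 = 2.250 bits.
RT = 275 + 95 × 2.250 = 488.75 ms.

489 ms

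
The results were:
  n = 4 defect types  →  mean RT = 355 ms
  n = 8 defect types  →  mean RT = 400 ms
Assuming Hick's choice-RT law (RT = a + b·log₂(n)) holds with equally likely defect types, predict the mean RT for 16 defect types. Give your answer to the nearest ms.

With log₂ n on the abscissa the relation is linear; from the two conditions:
  b = (400 − 355) / (log₂ 8 − log₂ 4) = 45 / (3 − 2) = 45 ms/bit
  a = 355 − 45 × 2 = 265 ms
Then RT(16) = 265 + 45 × log₂ 16 = 265 + 45 × 4 ≈ 445.000 ms.

445 ms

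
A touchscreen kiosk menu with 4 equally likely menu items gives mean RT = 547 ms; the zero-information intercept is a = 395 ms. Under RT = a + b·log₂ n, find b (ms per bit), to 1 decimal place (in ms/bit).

76.0 ms/bit

4 alternatives carry log₂ 4 = 2 bits; the choice cost is 547 − 395 = 152 ms, so b = 152/2 = 76.000 ms/bit.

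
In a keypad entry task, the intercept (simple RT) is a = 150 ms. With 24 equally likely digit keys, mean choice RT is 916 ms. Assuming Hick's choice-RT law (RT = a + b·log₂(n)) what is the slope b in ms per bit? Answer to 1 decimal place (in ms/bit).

167.1 ms/bit

24 alternatives carry log₂ 24 = 4.5850 bits; the choice cost is 916 − 150 = 766 ms, so b = 766/4.5850 = 167.068 ms/bit.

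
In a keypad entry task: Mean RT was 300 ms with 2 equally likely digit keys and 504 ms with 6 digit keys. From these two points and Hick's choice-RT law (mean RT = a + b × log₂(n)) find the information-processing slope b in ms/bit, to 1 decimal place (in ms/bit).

b = (RT₂ − RT₁)/(log₂ n₂ − log₂ n₁) = (504 − 300)/(2.5850 − 1) = 128.710 ms/bit.

128.7 ms/bit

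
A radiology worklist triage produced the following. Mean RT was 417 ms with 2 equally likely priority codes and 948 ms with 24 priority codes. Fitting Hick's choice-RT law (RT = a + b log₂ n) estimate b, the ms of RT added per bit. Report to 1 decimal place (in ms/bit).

b = (RT₂ − RT₁)/(log₂ n₂ − log₂ n₁) = (948 − 417)/(4.5850 − 1) = 148.119 ms/bit.

148.1 ms/bit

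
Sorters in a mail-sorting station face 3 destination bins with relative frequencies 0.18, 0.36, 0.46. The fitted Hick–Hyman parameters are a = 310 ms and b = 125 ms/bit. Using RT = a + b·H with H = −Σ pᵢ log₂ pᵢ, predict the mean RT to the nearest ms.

H = 0.18·log₂(1/0.18) + 0.36·log₂(1/0.36) + 0.46·log₂(1/0.46) = 1.4913 bits.
RT = 310 + 125 × 1.4913 = 496.41 ms.

496 ms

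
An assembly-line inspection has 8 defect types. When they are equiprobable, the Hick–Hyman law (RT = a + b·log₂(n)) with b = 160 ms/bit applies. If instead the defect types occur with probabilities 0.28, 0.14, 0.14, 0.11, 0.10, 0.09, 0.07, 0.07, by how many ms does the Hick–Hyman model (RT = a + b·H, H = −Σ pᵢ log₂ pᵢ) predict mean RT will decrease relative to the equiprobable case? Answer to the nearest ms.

25 ms

Equiprobable entropy H₀ = log₂ 8 = 3.0000 bits.
Skewed entropy H = −Σ pᵢ log₂ pᵢ = 2.8407 bits.
ΔRT = b·(H₀ − H) = 160 × 0.1593 = 25.49 ms.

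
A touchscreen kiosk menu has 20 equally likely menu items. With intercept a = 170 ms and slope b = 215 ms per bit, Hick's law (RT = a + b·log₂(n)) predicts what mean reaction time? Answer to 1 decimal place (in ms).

log₂(20) = 4.3219 bits, so RT = 170 + 215 × 4.3219 ≈ 1099.215 ms.

1099.2 ms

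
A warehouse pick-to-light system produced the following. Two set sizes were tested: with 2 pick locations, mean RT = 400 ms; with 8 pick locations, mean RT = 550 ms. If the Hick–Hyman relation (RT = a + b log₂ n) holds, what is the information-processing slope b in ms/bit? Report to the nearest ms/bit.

75 ms/bit

Slope: b = (550 − 400) / (log₂ 8 − log₂ 2) = 150/2.0000 = 75 ms/bit.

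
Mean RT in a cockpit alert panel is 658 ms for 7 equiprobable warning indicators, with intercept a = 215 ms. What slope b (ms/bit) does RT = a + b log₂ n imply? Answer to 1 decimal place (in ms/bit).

157.8 ms/bit

b = (658 − 215) / log₂(7) = 443 / 2.8074 = 157.800 ms/bit.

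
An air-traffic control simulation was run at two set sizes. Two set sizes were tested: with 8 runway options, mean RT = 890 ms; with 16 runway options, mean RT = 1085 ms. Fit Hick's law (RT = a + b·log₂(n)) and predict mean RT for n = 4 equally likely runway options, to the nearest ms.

Fit slope and intercept:
  b = (1085 − 890) / (log₂ 16 − log₂ 8) = 195 / (4 − 3) = 195 ms/bit
  a = 890 − 195 × 3 = 305 ms
Then RT(4) = 305 + 195 × log₂ 4 = 305 + 195 × 2 ≈ 695.000 ms.

695 ms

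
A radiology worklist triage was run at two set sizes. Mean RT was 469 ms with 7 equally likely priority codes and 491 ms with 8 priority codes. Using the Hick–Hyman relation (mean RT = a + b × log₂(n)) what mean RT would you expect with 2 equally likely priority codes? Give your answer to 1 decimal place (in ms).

With log₂ n on the abscissa the relation is linear; from the two conditions:
  b = (491 − 469) / (log₂ 8 − log₂ 7) = 22 / (3 − 2.8074) = 114.200 ms/bit
  a = 469 − 114.200 × 2.8074 = 148.401 ms
Then RT(2) = 148.401 + 114.200 × log₂ 2 = 148.401 + 114.200 × 1 ≈ 262.601 ms.

262.6 ms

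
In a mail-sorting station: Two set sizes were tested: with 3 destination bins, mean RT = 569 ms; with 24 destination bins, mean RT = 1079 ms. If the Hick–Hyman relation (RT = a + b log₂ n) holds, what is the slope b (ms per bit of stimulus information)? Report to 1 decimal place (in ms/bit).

170.0 ms/bit

b = (RT₂ − RT₁)/(log₂ n₂ − log₂ n₁) = (1079 − 569)/(4.5850 − 1.5850) = 170.000 ms/bit.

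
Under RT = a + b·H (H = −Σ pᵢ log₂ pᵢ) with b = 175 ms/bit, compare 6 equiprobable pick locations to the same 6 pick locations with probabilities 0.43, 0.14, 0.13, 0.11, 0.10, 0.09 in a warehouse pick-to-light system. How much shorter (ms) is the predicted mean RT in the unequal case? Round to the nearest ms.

50 ms

The RT saving is b·ΔH. Equiprobable H₀ = log₂(6) = 2.5850 bits; with the given probabilities H = 2.2985 bits.
b·(H₀ − H) = 175 × (2.5850 − 2.2985) = 50.14 ms.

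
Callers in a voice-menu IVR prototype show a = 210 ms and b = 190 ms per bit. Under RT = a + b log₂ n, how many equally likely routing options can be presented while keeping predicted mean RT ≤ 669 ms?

Set 210 + 190·log₂ n ≤ 669 → log₂ n ≤ (669 − 210)/190 = 2.4158.
So n ≤ 2^2.4158 = 5.336; the largest integer n is 5.

5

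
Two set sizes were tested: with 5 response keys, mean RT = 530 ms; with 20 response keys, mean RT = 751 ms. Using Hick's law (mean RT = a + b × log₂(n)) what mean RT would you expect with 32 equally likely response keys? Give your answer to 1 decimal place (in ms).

825.9 ms

With log₂ n on the abscissa the relation is linear; from the two conditions:
  b = (751 − 530) / (log₂ 20 − log₂ 5) = 221 / (4.3219 − 2.3219) = 110.500 ms/bit
  a = 530 − 110.500 × 2.3219 = 273.427 ms
Then RT(32) = 273.427 + 110.500 × log₂ 32 = 273.427 + 110.500 × 5 ≈ 825.927 ms.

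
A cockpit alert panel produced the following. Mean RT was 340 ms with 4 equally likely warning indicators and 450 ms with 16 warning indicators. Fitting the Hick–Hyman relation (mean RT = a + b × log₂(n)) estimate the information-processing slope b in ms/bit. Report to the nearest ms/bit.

The slope on a log₂ axis is (450 − 340) / (4 − 2) = 55 ms/bit.

55 ms/bit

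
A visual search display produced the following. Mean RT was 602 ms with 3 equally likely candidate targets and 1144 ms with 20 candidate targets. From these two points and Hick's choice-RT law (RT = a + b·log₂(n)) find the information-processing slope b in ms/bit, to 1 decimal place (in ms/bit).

b = (RT₂ − RT₁)/(log₂ n₂ − log₂ n₁) = (1144 − 602)/(4.3219 − 1.5850) = 198.030 ms/bit.

198.0 ms/bit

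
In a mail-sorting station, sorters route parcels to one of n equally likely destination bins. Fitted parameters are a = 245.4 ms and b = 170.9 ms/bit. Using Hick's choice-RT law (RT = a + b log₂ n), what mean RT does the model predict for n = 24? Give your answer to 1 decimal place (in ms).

log₂(24) = 4.5850 bits, so RT = 245.4 + 170.9 × 4.5850 ≈ 1028.970 ms.

1029.0 ms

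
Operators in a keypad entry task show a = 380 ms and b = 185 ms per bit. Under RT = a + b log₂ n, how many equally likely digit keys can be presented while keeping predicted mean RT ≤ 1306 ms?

185·log₂ n ≤ 1306 − 380 = 926, giving log₂ n ≤ 5.0054 and n ≤ 32.120. The largest whole number is 32.

32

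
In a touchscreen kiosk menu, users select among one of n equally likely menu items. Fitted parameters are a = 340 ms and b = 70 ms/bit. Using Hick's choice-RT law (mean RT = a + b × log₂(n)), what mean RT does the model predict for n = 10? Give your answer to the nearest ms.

573 ms

log₂(10) = 3.3219 bits, so RT = 340 + 70 × 3.3219 ≈ 572.535 ms.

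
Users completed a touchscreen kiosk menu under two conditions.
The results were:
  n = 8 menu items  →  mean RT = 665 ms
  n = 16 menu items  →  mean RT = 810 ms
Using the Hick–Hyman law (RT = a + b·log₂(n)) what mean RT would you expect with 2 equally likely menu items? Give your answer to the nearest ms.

With log₂ n on the abscissa the relation is linear; from the two conditions:
  b = (810 − 665) / (log₂ 16 − log₂ 8) = 145 / (4 − 3) = 145 ms/bit
  a = 665 − 145 × 3 = 230 ms
Then RT(2) = 230 + 145 × log₂ 2 = 230 + 145 × 1 ≈ 375.000 ms.

375 ms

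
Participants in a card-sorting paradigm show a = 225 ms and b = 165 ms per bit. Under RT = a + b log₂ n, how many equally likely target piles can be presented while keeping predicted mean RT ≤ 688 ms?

165·log₂ n ≤ 688 − 225 = 463, giving log₂ n ≤ 2.8061 and n ≤ 6.994. The largest whole number is 6.

6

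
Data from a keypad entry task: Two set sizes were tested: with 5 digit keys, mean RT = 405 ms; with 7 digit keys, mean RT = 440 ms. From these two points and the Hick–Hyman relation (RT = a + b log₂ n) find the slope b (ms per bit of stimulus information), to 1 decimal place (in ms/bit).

72.1 ms/bit

The slope on a log₂ axis is (440 − 405) / (2.8074 − 2.3219) = 72.101 ms/bit.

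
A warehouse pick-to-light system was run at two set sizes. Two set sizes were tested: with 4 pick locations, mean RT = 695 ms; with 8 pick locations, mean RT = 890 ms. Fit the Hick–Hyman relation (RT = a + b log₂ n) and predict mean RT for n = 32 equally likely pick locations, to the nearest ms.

Fit slope and intercept:
  b = (890 − 695) / (log₂ 8 − log₂ 4) = 195 / (3 − 2) = 195 ms/bit
  a = 695 − 195 × 2 = 305 ms
Then RT(32) = 305 + 195 × log₂ 32 = 305 + 195 × 5 ≈ 1280.000 ms.

1280 ms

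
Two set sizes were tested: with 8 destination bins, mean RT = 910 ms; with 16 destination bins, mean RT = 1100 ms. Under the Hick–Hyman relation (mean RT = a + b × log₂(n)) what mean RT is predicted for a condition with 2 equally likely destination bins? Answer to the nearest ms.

With log₂ n on the abscissa the relation is linear; from the two conditions:
  b = (1100 − 910) / (log₂ 16 − log₂ 8) = 190 / (4 − 3) = 190 ms/bit
  a = 910 − 190 × 3 = 340 ms
Then RT(2) = 340 + 190 × log₂ 2 = 340 + 190 × 1 ≈ 530.000 ms.

530 ms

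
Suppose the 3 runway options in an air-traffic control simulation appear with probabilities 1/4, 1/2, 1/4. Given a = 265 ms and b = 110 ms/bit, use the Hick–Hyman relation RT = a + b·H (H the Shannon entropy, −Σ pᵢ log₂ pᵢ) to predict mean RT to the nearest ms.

Each term −pᵢ log₂ pᵢ: 0.25·2 + 0.5·1 + 0.25·2; summed, H = 1.500 bits.
Mean RT = a + bH = 265 + 110·1.500 = 430.00 ms.

430 ms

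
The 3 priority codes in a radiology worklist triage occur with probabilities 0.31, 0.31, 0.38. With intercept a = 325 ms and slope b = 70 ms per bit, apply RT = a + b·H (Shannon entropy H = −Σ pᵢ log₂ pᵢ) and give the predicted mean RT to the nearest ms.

435 ms

H = 0.31·log₂(1/0.31) + 0.31·log₂(1/0.31) + 0.38·log₂(1/0.38) = 1.5780 bits.
RT = 325 + 70 × 1.5780 = 435.46 ms.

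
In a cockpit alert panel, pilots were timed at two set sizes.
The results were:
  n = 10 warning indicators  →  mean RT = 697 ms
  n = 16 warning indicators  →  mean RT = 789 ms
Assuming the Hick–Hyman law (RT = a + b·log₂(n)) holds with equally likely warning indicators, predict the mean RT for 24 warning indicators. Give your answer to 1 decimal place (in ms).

Fit slope and intercept:
  b = (789 − 697) / (log₂ 16 − log₂ 10) = 92 / (4 − 3.3219) = 135.679 ms/bit
  a = 697 − 135.679 × 3.3219 = 246.285 ms
Then RT(24) = 246.285 + 135.679 × log₂ 24 = 246.285 + 135.679 × 4.5850 ≈ 868.367 ms.

868.4 ms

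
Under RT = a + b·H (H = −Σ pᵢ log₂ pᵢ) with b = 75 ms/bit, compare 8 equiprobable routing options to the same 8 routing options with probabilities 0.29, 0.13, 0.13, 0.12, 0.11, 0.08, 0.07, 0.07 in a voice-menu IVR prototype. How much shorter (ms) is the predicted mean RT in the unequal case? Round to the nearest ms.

13 ms

The RT saving is b·ΔH. Equiprobable H₀ = log₂(8) = 3.0000 bits; with the given probabilities H = 2.8292 bits.
b·(H₀ − H) = 75 × (3.0000 − 2.8292) = 12.81 ms.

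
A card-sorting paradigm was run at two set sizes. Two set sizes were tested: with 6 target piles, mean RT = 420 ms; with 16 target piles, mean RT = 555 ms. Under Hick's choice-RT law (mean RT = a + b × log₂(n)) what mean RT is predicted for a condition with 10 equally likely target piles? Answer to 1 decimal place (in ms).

Solve the two-equation system in a and b:
  b = (555 − 420) / (log₂ 16 − log₂ 6) = 135 / (4 − 2.5850) = 95.404 ms/bit
  a = 420 − 95.404 × 2.5850 = 173.385 ms
Then RT(10) = 173.385 + 95.404 × log₂ 10 = 173.385 + 95.404 × 3.3219 ≈ 490.309 ms.

490.3 ms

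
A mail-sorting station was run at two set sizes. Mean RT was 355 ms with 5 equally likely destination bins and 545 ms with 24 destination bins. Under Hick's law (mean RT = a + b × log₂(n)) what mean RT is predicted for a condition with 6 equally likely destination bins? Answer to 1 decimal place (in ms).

377.1 ms

Solve the two-equation system in a and b:
  b = (545 − 355) / (log₂ 24 − log₂ 5) = 190 / (4.5850 − 2.3219) = 83.958 ms/bit
  a = 355 − 83.958 × 2.3219 = 160.055 ms
Then RT(6) = 160.055 + 83.958 × log₂ 6 = 160.055 + 83.958 × 2.5850 ≈ 377.084 ms.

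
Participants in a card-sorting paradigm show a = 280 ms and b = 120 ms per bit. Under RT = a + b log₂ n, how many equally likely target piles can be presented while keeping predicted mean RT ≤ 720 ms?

Set 280 + 120·log₂ n ≤ 720 → log₂ n ≤ (720 − 280)/120 = 3.6667.
So n ≤ 2^3.6667 = 12.699; the largest integer n is 12.

12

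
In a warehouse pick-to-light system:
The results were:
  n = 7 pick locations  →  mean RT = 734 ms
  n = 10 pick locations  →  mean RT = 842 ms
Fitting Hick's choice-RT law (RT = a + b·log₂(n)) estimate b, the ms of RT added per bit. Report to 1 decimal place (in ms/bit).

b = (RT₂ − RT₁)/(log₂ n₂ − log₂ n₁) = (842 − 734)/(3.3219 − 2.8074) = 209.883 ms/bit.

209.9 ms/bit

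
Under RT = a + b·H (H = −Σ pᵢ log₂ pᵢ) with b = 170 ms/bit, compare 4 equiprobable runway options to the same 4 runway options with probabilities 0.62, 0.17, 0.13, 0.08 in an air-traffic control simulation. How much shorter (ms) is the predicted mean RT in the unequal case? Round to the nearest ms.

79 ms

Equiprobable entropy H₀ = log₂ 4 = 2.0000 bits.
Skewed entropy H = −Σ pᵢ log₂ pᵢ = 1.5363 bits.
ΔRT = b·(H₀ − H) = 170 × 0.4637 = 78.82 ms.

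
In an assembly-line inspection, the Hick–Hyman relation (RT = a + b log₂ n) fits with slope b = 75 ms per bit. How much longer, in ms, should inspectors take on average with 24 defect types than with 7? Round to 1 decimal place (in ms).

Only the slope matters, since a is common to both: ΔRT = b·log₂(n₂/n₁).
log₂(24) − log₂(7) = 4.5850 − 2.8074 = 1.7776.
ΔRT = 75 × 1.7776 = 133.321 ms.

133.3 ms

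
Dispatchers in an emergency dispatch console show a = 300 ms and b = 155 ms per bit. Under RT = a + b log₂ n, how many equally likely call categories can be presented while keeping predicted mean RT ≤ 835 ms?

Set 300 + 155·log₂ n ≤ 835 → log₂ n ≤ (835 − 300)/155 = 3.4516.
So n ≤ 2^3.4516 = 10.941; the largest integer n is 10.

10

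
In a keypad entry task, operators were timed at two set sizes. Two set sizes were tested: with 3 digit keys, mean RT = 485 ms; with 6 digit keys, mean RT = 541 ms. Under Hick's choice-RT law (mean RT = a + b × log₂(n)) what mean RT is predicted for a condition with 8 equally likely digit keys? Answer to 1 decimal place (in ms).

Solve the two-equation system in a and b:
  b = (541 − 485) / (log₂ 6 − log₂ 3) = 56 / (2.5850 − 1.5850) = 56.000 ms/bit
  a = 485 − 56.000 × 1.5850 = 396.242 ms
Then RT(8) = 396.242 + 56.000 × log₂ 8 = 396.242 + 56.000 × 3 ≈ 564.242 ms.

564.2 ms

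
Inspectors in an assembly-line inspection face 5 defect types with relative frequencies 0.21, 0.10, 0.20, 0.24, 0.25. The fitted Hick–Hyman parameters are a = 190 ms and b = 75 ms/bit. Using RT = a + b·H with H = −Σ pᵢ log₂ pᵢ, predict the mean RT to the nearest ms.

360 ms

H = 0.21·log₂(1/0.21) + 0.10·log₂(1/0.10) + 0.20·log₂(1/0.20) + 0.24·log₂(1/0.24) + 0.25·log₂(1/0.25) = 2.2635 bits.
RT = 190 + 75 × 2.2635 = 359.77 ms.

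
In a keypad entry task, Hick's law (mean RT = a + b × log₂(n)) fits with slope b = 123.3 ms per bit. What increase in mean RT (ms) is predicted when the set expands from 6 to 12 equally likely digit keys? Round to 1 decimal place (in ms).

ΔRT = (a + b log₂ n₂) − (a + b log₂ n₁) = b·(log₂ n₂ − log₂ n₁).
log₂(12) − log₂(6) = log₂(12/6) = log₂(2) = 1.
ΔRT = 123.3 × 1.0000 = 123.300 ms.

123.3 ms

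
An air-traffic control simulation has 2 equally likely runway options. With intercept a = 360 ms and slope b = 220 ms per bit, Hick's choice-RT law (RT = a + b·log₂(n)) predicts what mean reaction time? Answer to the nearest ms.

580 ms

log₂(2) = 1 bits, so RT = 360 + 220 × 1 ≈ 580.000 ms.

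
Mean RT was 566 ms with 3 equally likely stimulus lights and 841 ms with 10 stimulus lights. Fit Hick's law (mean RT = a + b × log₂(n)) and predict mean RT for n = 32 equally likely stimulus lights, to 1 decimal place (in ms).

With log₂ n on the abscissa the relation is linear; from the two conditions:
  b = (841 − 566) / (log₂ 10 − log₂ 3) = 275 / (3.3219 − 1.5850) = 158.322 ms/bit
  a = 566 − 158.322 × 1.5850 = 315.065 ms
Then RT(32) = 315.065 + 158.322 × log₂ 32 = 315.065 + 158.322 × 5 ≈ 1106.676 ms.

1106.7 ms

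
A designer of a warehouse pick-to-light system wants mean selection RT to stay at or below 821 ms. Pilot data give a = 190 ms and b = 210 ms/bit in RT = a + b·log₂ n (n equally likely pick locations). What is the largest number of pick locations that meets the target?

8

210·log₂ n ≤ 821 − 190 = 631, giving log₂ n ≤ 3.0048 and n ≤ 8.026. The largest whole number is 8.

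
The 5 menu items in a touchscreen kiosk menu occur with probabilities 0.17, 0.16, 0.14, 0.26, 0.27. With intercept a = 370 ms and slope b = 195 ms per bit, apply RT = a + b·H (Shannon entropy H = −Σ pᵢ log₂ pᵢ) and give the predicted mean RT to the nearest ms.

813 ms

Entropy contributions −pᵢ log₂ pᵢ: 0.4346, 0.4230, 0.3971, 0.5053, 0.5100; sum H = 2.2700 bits.
RT = a + bH = 370 + 195·2.2700 = 812.65 ms.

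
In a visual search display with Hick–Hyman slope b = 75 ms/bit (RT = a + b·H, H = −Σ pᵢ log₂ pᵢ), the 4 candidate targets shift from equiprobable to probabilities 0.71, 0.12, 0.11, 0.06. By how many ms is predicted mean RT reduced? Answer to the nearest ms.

52 ms

Equiprobable entropy H₀ = log₂ 4 = 2.0000 bits.
Skewed entropy H = −Σ pᵢ log₂ pᵢ = 1.3117 bits.
ΔRT = b·(H₀ − H) = 75 × 0.6883 = 51.62 ms.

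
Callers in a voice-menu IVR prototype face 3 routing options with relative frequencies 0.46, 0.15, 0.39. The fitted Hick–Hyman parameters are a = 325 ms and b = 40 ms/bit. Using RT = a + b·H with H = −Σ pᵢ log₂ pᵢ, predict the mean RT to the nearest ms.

Entropy contributions −pᵢ log₂ pᵢ: 0.5153, 0.4105, 0.5298; sum H = 1.4557 bits.
RT = a + bH = 325 + 40·1.4557 = 383.23 ms.

383 ms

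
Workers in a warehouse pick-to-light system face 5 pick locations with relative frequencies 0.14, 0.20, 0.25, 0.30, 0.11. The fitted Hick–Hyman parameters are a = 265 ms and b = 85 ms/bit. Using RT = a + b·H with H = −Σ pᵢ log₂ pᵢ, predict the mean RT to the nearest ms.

Entropy contributions −pᵢ log₂ pᵢ: 0.3971, 0.4644, 0.5000, 0.5211, 0.3503; sum H = 2.2329 bits.
RT = a + bH = 265 + 85·2.2329 = 454.79 ms.

455 ms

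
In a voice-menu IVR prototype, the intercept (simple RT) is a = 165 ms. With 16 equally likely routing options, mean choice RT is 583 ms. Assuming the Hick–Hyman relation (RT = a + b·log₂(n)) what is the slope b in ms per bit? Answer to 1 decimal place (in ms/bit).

104.5 ms/bit

b = (583 − 165) / log₂(16) = 418 / 4 = 104.500 ms/bit.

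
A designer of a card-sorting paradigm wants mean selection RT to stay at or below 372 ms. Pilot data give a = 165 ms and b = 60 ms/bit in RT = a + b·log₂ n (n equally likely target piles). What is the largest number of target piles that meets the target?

10

Set 165 + 60·log₂ n ≤ 372 → log₂ n ≤ (372 − 165)/60 = 3.4500.
So n ≤ 2^3.4500 = 10.928; the largest integer n is 10.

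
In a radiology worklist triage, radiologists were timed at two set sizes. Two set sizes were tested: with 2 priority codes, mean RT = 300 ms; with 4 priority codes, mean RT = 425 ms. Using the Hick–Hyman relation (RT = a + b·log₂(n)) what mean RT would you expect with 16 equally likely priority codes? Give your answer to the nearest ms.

675 ms

With log₂ n on the abscissa the relation is linear; from the two conditions:
  b = (425 − 300) / (log₂ 4 − log₂ 2) = 125 / (2 − 1) = 125 ms/bit
  a = 300 − 125 × 1 = 175 ms
Then RT(16) = 175 + 125 × log₂ 16 = 175 + 125 × 4 ≈ 675.000 ms.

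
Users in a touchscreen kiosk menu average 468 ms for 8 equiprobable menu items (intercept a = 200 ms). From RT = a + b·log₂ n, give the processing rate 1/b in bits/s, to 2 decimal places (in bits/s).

11.19 bits/s

Choice component = 468 − 200 = 268 ms over log₂(8) = 3 bits.
b = 268 / 3 = 89.333 ms/bit, so 1/b = 11.194 bits/s.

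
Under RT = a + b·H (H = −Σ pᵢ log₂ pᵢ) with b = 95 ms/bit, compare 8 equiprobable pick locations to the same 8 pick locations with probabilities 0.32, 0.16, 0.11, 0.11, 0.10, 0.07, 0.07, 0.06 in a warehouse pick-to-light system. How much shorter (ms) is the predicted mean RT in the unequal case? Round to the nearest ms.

23 ms

The RT saving is b·ΔH. Equiprobable H₀ = log₂(8) = 3.0000 bits; with the given probabilities H = 2.7625 bits.
b·(H₀ − H) = 95 × (3.0000 − 2.7625) = 22.57 ms.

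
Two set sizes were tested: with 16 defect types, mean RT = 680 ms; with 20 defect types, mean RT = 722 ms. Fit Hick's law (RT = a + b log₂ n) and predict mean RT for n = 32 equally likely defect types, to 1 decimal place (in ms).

810.5 ms

RT is linear in log₂ n, so two points fix the line:
  b = (722 − 680) / (log₂ 20 − log₂ 16) = 42 / (4.3219 − 4) = 130.464 ms/bit
  a = 680 − 130.464 × 4 = 158.144 ms
Then RT(32) = 158.144 + 130.464 × log₂ 32 = 158.144 + 130.464 × 5 ≈ 810.464 ms.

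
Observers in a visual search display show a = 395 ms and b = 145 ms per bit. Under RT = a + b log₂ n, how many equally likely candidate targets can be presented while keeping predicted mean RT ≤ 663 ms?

145·log₂ n ≤ 663 − 395 = 268, giving log₂ n ≤ 1.8483 and n ≤ 3.601. The largest whole number is 3.

3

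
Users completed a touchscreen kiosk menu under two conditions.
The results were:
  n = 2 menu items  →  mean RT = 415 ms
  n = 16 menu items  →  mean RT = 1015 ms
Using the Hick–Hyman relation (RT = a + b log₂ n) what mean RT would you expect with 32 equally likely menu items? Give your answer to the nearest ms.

1215 ms

RT is linear in log₂ n, so two points fix the line:
  b = (1015 − 415) / (log₂ 16 − log₂ 2) = 600 / (4 − 1) = 200 ms/bit
  a = 415 − 200 × 1 = 215 ms
Then RT(32) = 215 + 200 × log₂ 32 = 215 + 200 × 5 ≈ 1215.000 ms.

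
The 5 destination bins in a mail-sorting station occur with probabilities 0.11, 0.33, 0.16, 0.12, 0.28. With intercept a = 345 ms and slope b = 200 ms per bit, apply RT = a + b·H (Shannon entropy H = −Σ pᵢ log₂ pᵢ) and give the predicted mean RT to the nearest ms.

H = 0.11·log₂(1/0.11) + 0.33·log₂(1/0.33) + 0.16·log₂(1/0.16) + 0.12·log₂(1/0.12) + 0.28·log₂(1/0.28) = 2.1824 bits.
RT = 345 + 200 × 2.1824 = 781.48 ms.

781 ms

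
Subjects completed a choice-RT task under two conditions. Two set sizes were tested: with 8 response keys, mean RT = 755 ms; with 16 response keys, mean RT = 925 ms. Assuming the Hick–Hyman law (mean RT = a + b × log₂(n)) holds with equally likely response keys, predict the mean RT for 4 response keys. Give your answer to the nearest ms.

585 ms

Fit slope and intercept:
  b = (925 − 755) / (log₂ 16 − log₂ 8) = 170 / (4 − 3) = 170 ms/bit
  a = 755 − 170 × 3 = 245 ms
Then RT(4) = 245 + 170 × log₂ 4 = 245 + 170 × 2 ≈ 585.000 ms.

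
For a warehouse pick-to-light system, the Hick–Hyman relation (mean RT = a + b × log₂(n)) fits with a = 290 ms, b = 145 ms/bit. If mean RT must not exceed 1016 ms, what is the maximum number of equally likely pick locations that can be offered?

32

145·log₂ n ≤ 1016 − 290 = 726, giving log₂ n ≤ 5.0069 and n ≤ 32.153. The largest whole number is 32.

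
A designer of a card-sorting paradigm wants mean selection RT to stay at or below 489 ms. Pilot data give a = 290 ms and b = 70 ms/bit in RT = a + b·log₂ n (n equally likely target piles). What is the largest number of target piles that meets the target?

7

Set 290 + 70·log₂ n ≤ 489 → log₂ n ≤ (489 − 290)/70 = 2.8429.
So n ≤ 2^2.8429 = 7.174; the largest integer n is 7.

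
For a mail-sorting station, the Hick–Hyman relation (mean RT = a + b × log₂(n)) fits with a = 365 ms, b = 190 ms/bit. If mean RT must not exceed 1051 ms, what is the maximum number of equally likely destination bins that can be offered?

12

Information budget: (1051 − 365)/190 = 3.6105 bits, so n ≤ 2^3.6105 = 12.215 → at most 12.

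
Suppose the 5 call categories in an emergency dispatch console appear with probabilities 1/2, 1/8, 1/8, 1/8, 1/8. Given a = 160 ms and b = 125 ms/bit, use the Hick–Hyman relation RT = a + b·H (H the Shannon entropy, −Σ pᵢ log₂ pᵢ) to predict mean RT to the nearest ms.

Each term −pᵢ log₂ pᵢ: 0.5·1 + 0.125·3 + 0.125·3 + 0.125·3 + 0.125·3; summed, H = 2.000 bits.
Mean RT = a + bH = 160 + 125·2.000 = 410.00 ms.

410 ms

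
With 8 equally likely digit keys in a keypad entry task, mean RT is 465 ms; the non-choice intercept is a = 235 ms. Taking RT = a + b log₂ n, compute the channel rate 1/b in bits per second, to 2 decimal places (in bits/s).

13.04 bits/s

b = (465 − 235)/log₂ 8 = 230/3 = 76.667 ms per bit = 0.07667 s/bit; the reciprocal is 13.043 bits/s.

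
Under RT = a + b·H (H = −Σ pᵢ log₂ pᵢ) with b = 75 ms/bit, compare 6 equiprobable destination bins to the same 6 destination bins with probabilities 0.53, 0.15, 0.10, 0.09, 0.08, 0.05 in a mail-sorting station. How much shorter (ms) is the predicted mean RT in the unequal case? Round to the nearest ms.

Equiprobable entropy H₀ = log₂ 6 = 2.5850 bits.
Skewed entropy H = −Σ pᵢ log₂ pᵢ = 2.0484 bits.
ΔRT = b·(H₀ − H) = 75 × 0.5365 = 40.24 ms.

40 ms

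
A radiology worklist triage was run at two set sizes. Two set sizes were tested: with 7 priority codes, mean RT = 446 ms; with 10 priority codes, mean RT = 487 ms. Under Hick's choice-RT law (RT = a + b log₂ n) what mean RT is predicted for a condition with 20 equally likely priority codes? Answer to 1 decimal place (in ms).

566.7 ms

Fit slope and intercept:
  b = (487 − 446) / (log₂ 10 − log₂ 7) = 41 / (3.3219 − 2.8074) = 79.678 ms/bit
  a = 446 − 79.678 × 2.8074 = 222.316 ms
Then RT(20) = 222.316 + 79.678 × log₂ 20 = 222.316 + 79.678 × 4.3219 ≈ 566.678 ms.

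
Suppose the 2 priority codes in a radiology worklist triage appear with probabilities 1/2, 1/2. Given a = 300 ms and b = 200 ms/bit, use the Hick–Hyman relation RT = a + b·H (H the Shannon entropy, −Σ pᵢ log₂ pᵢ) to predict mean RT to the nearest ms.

500 ms

H = −Σ pᵢ log₂ pᵢ = 0.5·1 + 0.5·1 = 1.000 bits.
RT = 300 + 200 × 1.000 = 500.00 ms.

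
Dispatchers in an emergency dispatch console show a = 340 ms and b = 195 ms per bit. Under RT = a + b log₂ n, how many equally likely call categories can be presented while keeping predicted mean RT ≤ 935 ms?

8

Set 340 + 195·log₂ n ≤ 935 → log₂ n ≤ (935 − 340)/195 = 3.0513.
So n ≤ 2^3.0513 = 8.289; the largest integer n is 8.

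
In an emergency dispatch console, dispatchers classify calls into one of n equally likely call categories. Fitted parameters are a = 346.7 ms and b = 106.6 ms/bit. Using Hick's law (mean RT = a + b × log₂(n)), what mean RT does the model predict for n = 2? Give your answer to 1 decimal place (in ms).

log₂(2) = 1 bits, so RT = 346.7 + 106.6 × 1 ≈ 453.300 ms.

453.3 ms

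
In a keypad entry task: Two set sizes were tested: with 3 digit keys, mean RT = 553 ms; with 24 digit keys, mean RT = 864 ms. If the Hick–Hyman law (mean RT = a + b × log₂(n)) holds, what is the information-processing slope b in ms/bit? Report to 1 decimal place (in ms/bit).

b = (RT₂ − RT₁)/(log₂ n₂ − log₂ n₁) = (864 − 553)/(4.5850 − 1.5850) = 103.667 ms/bit.

103.7 ms/bit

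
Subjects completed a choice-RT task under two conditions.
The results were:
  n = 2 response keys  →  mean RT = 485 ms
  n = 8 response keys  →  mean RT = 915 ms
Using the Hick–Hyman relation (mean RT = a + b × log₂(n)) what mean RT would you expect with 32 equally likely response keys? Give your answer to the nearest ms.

1345 ms

Fit slope and intercept:
  b = (915 − 485) / (log₂ 8 − log₂ 2) = 430 / (3 − 1) = 215 ms/bit
  a = 485 − 215 × 1 = 270 ms
Then RT(32) = 270 + 215 × log₂ 32 = 270 + 215 × 5 ≈ 1345.000 ms.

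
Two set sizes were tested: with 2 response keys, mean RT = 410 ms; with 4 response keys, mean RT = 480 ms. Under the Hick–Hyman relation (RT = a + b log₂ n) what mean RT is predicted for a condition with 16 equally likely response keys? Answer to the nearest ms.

620 ms

Fit slope and intercept:
  b = (480 − 410) / (log₂ 4 − log₂ 2) = 70 / (2 − 1) = 70 ms/bit
  a = 410 − 70 × 1 = 340 ms
Then RT(16) = 340 + 70 × log₂ 16 = 340 + 70 × 4 ≈ 620.000 ms.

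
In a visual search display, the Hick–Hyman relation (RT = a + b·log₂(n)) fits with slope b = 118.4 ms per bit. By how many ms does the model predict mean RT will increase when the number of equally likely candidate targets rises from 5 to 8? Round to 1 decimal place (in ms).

Only the slope matters, since a is common to both: ΔRT = b·log₂(n₂/n₁).
log₂(8) − log₂(5) = 3 − 2.3219 = 0.6781.
ΔRT = 118.4 × 0.6781 = 80.284 ms.

80.3 ms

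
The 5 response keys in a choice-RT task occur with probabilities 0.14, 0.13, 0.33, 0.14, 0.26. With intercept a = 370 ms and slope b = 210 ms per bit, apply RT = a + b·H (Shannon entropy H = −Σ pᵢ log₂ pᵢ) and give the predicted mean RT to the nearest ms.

Entropy contributions −pᵢ log₂ pᵢ: 0.3971, 0.3826, 0.5278, 0.3971, 0.5053; sum H = 2.2100 bits.
RT = a + bH = 370 + 210·2.2100 = 834.09 ms.

834 ms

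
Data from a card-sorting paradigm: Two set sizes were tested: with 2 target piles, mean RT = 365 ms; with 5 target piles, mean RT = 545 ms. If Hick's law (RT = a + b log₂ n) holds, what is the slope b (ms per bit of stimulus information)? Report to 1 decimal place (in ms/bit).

Slope: b = (545 − 365) / (log₂ 5 − log₂ 2) = 180/1.3219 = 136.165 ms/bit.

136.2 ms/bit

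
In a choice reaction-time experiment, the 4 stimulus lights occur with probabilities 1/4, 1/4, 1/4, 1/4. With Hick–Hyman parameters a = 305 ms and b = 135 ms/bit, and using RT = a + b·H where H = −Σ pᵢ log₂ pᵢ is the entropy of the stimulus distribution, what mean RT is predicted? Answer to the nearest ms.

575 ms

H = −Σ pᵢ log₂ pᵢ = 0.25·2 + 0.25·2 + 0.25·2 + 0.25·2 = 2.000 bits.
RT = 305 + 135 × 2.000 = 575.00 ms.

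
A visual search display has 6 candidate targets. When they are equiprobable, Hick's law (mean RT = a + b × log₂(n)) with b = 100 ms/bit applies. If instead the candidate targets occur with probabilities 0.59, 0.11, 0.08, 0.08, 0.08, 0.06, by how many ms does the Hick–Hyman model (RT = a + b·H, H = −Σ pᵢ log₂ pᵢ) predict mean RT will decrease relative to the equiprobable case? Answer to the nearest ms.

Equiprobable entropy H₀ = log₂ 6 = 2.5850 bits.
Skewed entropy H = −Σ pᵢ log₂ pᵢ = 1.9175 bits.
ΔRT = b·(H₀ − H) = 100 × 0.6675 = 66.75 ms.

67 ms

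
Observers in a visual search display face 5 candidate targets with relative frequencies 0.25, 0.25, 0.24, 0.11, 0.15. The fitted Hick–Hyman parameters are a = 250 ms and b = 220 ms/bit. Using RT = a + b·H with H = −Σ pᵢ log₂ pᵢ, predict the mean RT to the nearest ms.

H = 0.25·log₂(1/0.25) + 0.25·log₂(1/0.25) + 0.24·log₂(1/0.24) + 0.11·log₂(1/0.11) + 0.15·log₂(1/0.15) = 2.2550 bits.
RT = 250 + 220 × 2.2550 = 746.09 ms.

746 ms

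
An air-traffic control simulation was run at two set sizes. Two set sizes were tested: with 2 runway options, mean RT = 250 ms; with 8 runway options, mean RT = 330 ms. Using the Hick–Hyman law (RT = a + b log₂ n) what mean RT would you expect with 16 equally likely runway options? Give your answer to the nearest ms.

370 ms

Solve the two-equation system in a and b:
  b = (330 − 250) / (log₂ 8 − log₂ 2) = 80 / (3 − 1) = 40 ms/bit
  a = 250 − 40 × 1 = 210 ms
Then RT(16) = 210 + 40 × log₂ 16 = 210 + 40 × 4 ≈ 370.000 ms.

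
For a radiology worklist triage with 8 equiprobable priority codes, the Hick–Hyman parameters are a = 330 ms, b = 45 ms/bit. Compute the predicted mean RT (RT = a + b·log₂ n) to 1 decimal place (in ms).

log₂(8) = 3 bits, so RT = 330 + 45 × 3 ≈ 465.000 ms.

465.0 ms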